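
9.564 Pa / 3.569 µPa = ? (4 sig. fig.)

(9.564) / (3.569 × 10^-6) = 2.6797 × 10^6

2680000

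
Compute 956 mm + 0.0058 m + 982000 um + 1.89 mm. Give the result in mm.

In mm:
  956 mm → 956
  0.0058 m = 0.0058e3 mm = 5.8
  982000 um = 982000e-3 mm = 982
  1.89 mm → 1.89
Sum: 956 + 5.8 + 982 + 1.89 = 1945.69

1945.69 mm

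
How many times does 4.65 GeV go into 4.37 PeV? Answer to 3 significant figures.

(4.37 × 10¹⁵) / (4.65 × 10⁹) = 0.9398 × 10⁶

940000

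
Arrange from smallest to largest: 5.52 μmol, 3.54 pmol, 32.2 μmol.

5.52 μmol = 0.00000552 mol
3.54 pmol = 0.00000000000354 mol
32.2 μmol = 0.0000322 mol

3.54 pmol < 5.52 μmol < 32.2 μmol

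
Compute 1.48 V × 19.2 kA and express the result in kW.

28.416 kW

1.48 × 19.2 × 10^3 = 28.416 × 10^3 W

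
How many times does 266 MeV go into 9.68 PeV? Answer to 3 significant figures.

(9.68 × 10¹⁵) / (266 × 10⁶) = 0.03639 × 10⁹

36400000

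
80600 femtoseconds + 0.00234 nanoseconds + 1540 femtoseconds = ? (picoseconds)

In picoseconds:
  80600 femtoseconds = 80600 × 10^-3 picoseconds = 80.6
  0.00234 nanoseconds = 0.00234 × 10^3 picoseconds = 2.34
  1540 femtoseconds = 1540 × 10^-3 picoseconds = 1.54
Sum: 80.6 + 2.34 + 1.54 = 84.48

84.48 picoseconds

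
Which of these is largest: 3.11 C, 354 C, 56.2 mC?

354 C

3.11 C = 3.11 C
354 C = 354 C
56.2 mC = 0.0562 C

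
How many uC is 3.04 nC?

0.00304 uC

nano = 10⁻⁹, micro = 10⁻⁶; factor is 10⁻³.
3.04 × 10⁻³ = 0.00304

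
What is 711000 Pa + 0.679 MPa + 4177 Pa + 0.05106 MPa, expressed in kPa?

1445.237 kPa

In kPa:
  711000 Pa = 711000 × 10⁻³ kPa = 711
  0.679 MPa = 0.679 × 10³ kPa = 679
  4177 Pa = 4177 × 10⁻³ kPa = 4.177
  0.05106 MPa = 0.05106 × 10³ kPa = 51.06
Sum: 711 + 679 + 4.177 + 51.06 = 1445.237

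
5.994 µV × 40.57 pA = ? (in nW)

5.994 × 10^-6 × 40.57 × 10^-12 = 243.17658 × 10^-18 W

0.00000024317658 nW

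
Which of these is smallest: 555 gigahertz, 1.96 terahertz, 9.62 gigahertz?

9.62 gigahertz

555 gigahertz = 555000000000 hertz
1.96 terahertz = 1960000000000 hertz
9.62 gigahertz = 9620000000 hertz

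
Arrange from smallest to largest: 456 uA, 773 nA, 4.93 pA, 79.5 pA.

4.93 pA < 79.5 pA < 773 nA < 456 uA

456 uA = 0.000456 A
773 nA = 0.000000773 A
4.93 pA = 0.00000000000493 A
79.5 pA = 0.0000000000795 A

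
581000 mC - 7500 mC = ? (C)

In C:
  581000 mC = 581000 × 10⁻³ C = 581
  7500 mC = 7500 × 10⁻³ C = 7.5
Difference: 581 - 7.5 = 573.5

573.5 C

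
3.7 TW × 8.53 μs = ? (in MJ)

31.561 MJ

3.7 × 10^12 × 8.53 × 10^-6 = 31.561 × 10^6 J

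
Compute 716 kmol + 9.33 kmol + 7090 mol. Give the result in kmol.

732.42 kmol

In kmol:
  716 kmol → 716
  9.33 kmol → 9.33
  7090 mol = 7090 × 10^-3 kmol = 7.09
Sum: 716 + 9.33 + 7.09 = 732.42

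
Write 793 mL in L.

milli = 10^-3, (no prefix) = 10^0; factor is 10^-3.
793 × 10^-3 = 0.793

0.793 L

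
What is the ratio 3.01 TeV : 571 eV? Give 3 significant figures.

(3.01 × 10^12) / (571) = 0.005271 × 10^12

5270000000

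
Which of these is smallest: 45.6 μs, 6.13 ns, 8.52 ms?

6.13 ns

45.6 μs = 0.0000456 s
6.13 ns = 0.00000000613 s
8.52 ms = 0.00852 s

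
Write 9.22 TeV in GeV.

9220 GeV

tera = 1e12, giga = 1e9; factor is 1e3.
9.22 × 1e3 = 9220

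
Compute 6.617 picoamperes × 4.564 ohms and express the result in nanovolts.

6.617 × 10^-12 × 4.564 = 30.199988 × 10^-12 V

0.030199988 nanovolts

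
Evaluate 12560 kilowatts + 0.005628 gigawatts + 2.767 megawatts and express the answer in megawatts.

In megawatts:
  12560 kilowatts = 12560 × 10^-3 megawatts = 12.56
  0.005628 gigawatts = 0.005628 × 10^3 megawatts = 5.628
  2.767 megawatts → 2.767
Sum: 12.56 + 5.628 + 2.767 = 20.955

20.955 megawatts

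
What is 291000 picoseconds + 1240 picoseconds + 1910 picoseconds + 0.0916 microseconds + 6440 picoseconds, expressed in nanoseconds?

In nanoseconds:
  291000 picoseconds = 291000 × 10^-3 nanoseconds = 291
  1240 picoseconds = 1240 × 10^-3 nanoseconds = 1.24
  1910 picoseconds = 1910 × 10^-3 nanoseconds = 1.91
  0.0916 microseconds = 0.0916 × 10^3 nanoseconds = 91.6
  6440 picoseconds = 6440 × 10^-3 nanoseconds = 6.44
Sum: 291 + 1.24 + 1.91 + 91.6 + 6.44 = 392.19

392.19 nanoseconds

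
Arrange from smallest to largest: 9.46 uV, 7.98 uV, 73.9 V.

7.98 uV < 9.46 uV < 73.9 V

9.46 uV = 0.00000946 V
7.98 uV = 0.00000798 V
73.9 V = 73.9 V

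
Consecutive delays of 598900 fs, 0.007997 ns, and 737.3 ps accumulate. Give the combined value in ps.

In ps:
  598900 fs = 598900 × 10^-3 ps = 598.9
  0.007997 ns = 0.007997 × 10^3 ps = 7.997
  737.3 ps → 737.3
Sum: 598.9 + 7.997 + 737.3 = 1344.197

1344.197 ps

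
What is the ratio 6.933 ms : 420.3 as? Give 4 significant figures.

(6.933 × 10^-3) / (420.3 × 10^-18) = 0.016495 × 10^15

16500000000000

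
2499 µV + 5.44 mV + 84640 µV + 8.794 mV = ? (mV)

In mV:
  2499 µV = 2499e-3 mV = 2.499
  5.44 mV → 5.44
  84640 µV = 84640e-3 mV = 84.64
  8.794 mV → 8.794
Sum: 2.499 + 5.44 + 84.64 + 8.794 = 101.373

101.373 mV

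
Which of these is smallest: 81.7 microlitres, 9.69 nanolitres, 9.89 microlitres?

9.69 nanolitres

81.7 microlitres = 0.0000817 litres
9.69 nanolitres = 0.00000000969 litres
9.89 microlitres = 0.00000989 litres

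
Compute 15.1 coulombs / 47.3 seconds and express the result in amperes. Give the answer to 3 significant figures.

(15.1) / (47.3) = 0.31924 A

0.319 amperes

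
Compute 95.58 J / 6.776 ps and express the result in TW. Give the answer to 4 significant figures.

(95.58) / (6.776e-12) = 14.1057e12 W

14.11 TW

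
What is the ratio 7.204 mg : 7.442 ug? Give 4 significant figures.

968.0

(7.204 × 10^-3) / (7.442 × 10^-6) = 0.96802 × 10^3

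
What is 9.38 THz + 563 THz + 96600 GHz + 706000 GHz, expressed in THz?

1374.98 THz

In THz:
  9.38 THz → 9.38
  563 THz → 563
  96600 GHz = 96600e-3 THz = 96.6
  706000 GHz = 706000e-3 THz = 706
Sum: 9.38 + 563 + 96.6 + 706 = 1374.98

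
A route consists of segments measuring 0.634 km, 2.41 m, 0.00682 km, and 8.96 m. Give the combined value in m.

In m:
  0.634 km = 0.634e3 m = 634
  2.41 m → 2.41
  0.00682 km = 0.00682e3 m = 6.82
  8.96 m → 8.96
Sum: 634 + 2.41 + 6.82 + 8.96 = 652.19

652.19 m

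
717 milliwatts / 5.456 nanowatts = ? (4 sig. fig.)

(717e-3) / (5.456e-9) = 131.41e6

131400000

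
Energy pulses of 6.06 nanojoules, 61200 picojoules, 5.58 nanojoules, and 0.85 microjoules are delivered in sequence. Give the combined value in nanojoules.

922.84 nanojoules

In nanojoules:
  6.06 nanojoules → 6.06
  61200 picojoules = 61200 × 10⁻³ nanojoules = 61.2
  5.58 nanojoules → 5.58
  0.85 microjoules = 0.85 × 10³ nanojoules = 850
Sum: 6.06 + 61.2 + 5.58 + 850 = 922.84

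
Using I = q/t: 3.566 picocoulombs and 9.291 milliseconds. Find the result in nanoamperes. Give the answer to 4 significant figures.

(3.566 × 10⁻¹²) / (9.291 × 10⁻³) = 0.383812 × 10⁻⁹ A

0.3838 nanoamperes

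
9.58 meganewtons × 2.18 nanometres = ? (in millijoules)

20.8844 millijoules

9.58 × 10⁶ × 2.18 × 10⁻⁹ = 20.8844 × 10⁻³ J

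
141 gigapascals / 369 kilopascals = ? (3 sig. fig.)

(141e9) / (369e3) = 0.3821e6

382000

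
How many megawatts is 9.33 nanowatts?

nano = 10⁻⁹, mega = 10⁶; factor is 10⁻¹⁵.
9.33 × 10⁻¹⁵ = 0.00000000000000933

0.00000000000000933 megawatts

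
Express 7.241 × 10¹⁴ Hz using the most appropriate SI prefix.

724.1 THz

= 724.1 × 10¹² Hz; 10¹² is tera.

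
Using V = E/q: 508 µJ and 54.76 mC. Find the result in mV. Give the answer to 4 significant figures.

(508 × 10⁻⁶) / (54.76 × 10⁻³) = 9.27684 × 10⁻³ V

9.277 mV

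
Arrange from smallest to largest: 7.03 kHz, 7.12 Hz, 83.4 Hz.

7.12 Hz < 83.4 Hz < 7.03 kHz

7.03 kHz = 7030 Hz
7.12 Hz = 7.12 Hz
83.4 Hz = 83.4 Hz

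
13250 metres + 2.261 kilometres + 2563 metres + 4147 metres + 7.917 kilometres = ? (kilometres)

In kilometres:
  13250 metres = 13250e-3 kilometres = 13.25
  2.261 kilometres → 2.261
  2563 metres = 2563e-3 kilometres = 2.563
  4147 metres = 4147e-3 kilometres = 4.147
  7.917 kilometres → 7.917
Sum: 13.25 + 2.261 + 2.563 + 4.147 + 7.917 = 30.138

30.138 kilometres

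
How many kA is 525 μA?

0.000000525 kA

micro = 1e-6, kilo = 1e3; factor is 1e-9.
525 × 1e-9 = 0.000000525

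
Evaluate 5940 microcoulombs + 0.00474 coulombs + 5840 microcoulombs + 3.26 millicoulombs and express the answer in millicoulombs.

In millicoulombs:
  5940 microcoulombs = 5940 × 10⁻³ millicoulombs = 5.94
  0.00474 coulombs = 0.00474 × 10³ millicoulombs = 4.74
  5840 microcoulombs = 5840 × 10⁻³ millicoulombs = 5.84
  3.26 millicoulombs → 3.26
Sum: 5.94 + 4.74 + 5.84 + 3.26 = 19.78

19.78 millicoulombs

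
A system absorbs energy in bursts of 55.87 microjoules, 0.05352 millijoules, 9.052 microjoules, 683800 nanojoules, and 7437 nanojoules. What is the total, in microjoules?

In microjoules:
  55.87 microjoules → 55.87
  0.05352 millijoules = 0.05352 × 10³ microjoules = 53.52
  9.052 microjoules → 9.052
  683800 nanojoules = 683800 × 10⁻³ microjoules = 683.8
  7437 nanojoules = 7437 × 10⁻³ microjoules = 7.437
Sum: 55.87 + 53.52 + 9.052 + 683.8 + 7.437 = 809.679

809.679 microjoules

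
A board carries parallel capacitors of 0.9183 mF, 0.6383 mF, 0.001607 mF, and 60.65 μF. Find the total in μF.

In μF:
  0.9183 mF = 0.9183e3 μF = 918.3
  0.6383 mF = 0.6383e3 μF = 638.3
  0.001607 mF = 0.001607e3 μF = 1.607
  60.65 μF → 60.65
Sum: 918.3 + 638.3 + 1.607 + 60.65 = 1618.857

1618.857 μF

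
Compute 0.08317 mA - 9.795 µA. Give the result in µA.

73.375 µA

In µA:
  0.08317 mA = 0.08317 × 10^3 µA = 83.17
  9.795 µA → 9.795
Difference: 83.17 - 9.795 = 73.375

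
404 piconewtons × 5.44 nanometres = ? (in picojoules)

404 × 10^-12 × 5.44 × 10^-9 = 2197.76 × 10^-21 J

0.00000219776 picojoules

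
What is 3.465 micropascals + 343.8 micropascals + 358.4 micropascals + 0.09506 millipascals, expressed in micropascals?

In micropascals:
  3.465 micropascals → 3.465
  343.8 micropascals → 343.8
  358.4 micropascals → 358.4
  0.09506 millipascals = 0.09506e3 micropascals = 95.06
Sum: 3.465 + 343.8 + 358.4 + 95.06 = 800.725

800.725 micropascals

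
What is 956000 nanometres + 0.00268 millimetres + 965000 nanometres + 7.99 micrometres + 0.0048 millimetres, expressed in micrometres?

1936.47 micrometres

In micrometres:
  956000 nanometres = 956000 × 10^-3 micrometres = 956
  0.00268 millimetres = 0.00268 × 10^3 micrometres = 2.68
  965000 nanometres = 965000 × 10^-3 micrometres = 965
  7.99 micrometres → 7.99
  0.0048 millimetres = 0.0048 × 10^3 micrometres = 4.8
Sum: 956 + 2.68 + 965 + 7.99 + 4.8 = 1936.47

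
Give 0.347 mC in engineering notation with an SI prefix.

= 347e-6 C; 1e-6 is micro.

347 uC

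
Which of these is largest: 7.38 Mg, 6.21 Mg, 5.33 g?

7.38 Mg

7.38 Mg = 7380000 g
6.21 Mg = 6210000 g
5.33 g = 5.33 g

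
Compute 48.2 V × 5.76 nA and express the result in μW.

0.277632 μW

48.2 × 5.76 × 10⁻⁹ = 277.632 × 10⁻⁹ W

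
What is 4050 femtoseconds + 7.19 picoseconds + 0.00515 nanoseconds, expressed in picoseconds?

16.39 picoseconds

In picoseconds:
  4050 femtoseconds = 4050 × 10⁻³ picoseconds = 4.05
  7.19 picoseconds → 7.19
  0.00515 nanoseconds = 0.00515 × 10³ picoseconds = 5.15
Sum: 4.05 + 7.19 + 5.15 = 16.39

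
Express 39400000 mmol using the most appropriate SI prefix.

39.4 kmol

= 39.4e3 mol; 1e3 is kilo.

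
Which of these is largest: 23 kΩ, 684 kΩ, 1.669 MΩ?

23 kΩ = 23000 Ω
684 kΩ = 684000 Ω
1.669 MΩ = 1669000 Ω

1.669 MΩ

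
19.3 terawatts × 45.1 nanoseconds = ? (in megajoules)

19.3 × 10^12 × 45.1 × 10^-9 = 870.43 × 10^3 J

0.87043 megajoules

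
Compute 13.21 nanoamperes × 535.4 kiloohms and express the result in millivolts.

7.072634 millivolts

13.21 × 10^-9 × 535.4 × 10^3 = 7072.634 × 10^-6 V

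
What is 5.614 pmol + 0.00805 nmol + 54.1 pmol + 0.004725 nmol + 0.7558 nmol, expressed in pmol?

In pmol:
  5.614 pmol → 5.614
  0.00805 nmol = 0.00805e3 pmol = 8.05
  54.1 pmol → 54.1
  0.004725 nmol = 0.004725e3 pmol = 4.725
  0.7558 nmol = 0.7558e3 pmol = 755.8
Sum: 5.614 + 8.05 + 54.1 + 4.725 + 755.8 = 828.289

828.289 pmol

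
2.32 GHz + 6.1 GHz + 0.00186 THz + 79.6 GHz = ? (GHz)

In GHz:
  2.32 GHz → 2.32
  6.1 GHz → 6.1
  0.00186 THz = 0.00186 × 10³ GHz = 1.86
  79.6 GHz → 79.6
Sum: 2.32 + 6.1 + 1.86 + 79.6 = 89.88

89.88 GHz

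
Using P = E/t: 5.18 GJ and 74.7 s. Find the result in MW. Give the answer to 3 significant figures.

(5.18e9) / (74.7) = 0.069344e9 W

69.3 MW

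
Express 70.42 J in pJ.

(no prefix) = 10⁰, pico = 10⁻¹²; factor is 10¹².
70.42 × 10¹² = 70420000000000

70420000000000 pJ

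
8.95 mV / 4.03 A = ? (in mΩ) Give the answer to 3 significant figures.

2.22 mΩ

(8.95 × 10⁻³) / (4.03) = 2.2208 × 10⁻³ Ω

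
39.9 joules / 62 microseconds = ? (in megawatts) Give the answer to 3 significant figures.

0.644 megawatts

(39.9) / (62e-6) = 0.64355e6 W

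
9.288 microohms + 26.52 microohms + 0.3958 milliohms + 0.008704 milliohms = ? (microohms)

In microohms:
  9.288 microohms → 9.288
  26.52 microohms → 26.52
  0.3958 milliohms = 0.3958 × 10³ microohms = 395.8
  0.008704 milliohms = 0.008704 × 10³ microohms = 8.704
Sum: 9.288 + 26.52 + 395.8 + 8.704 = 440.312

440.312 microohms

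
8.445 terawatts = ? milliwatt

tera = 1e12, milli = 1e-3; factor is 1e15.
8.445 × 1e15 = 8445000000000000

8445000000000000 milliwatts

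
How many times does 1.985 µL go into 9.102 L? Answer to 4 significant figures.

(9.102) / (1.985 × 10^-6) = 4.5854 × 10^6

4585000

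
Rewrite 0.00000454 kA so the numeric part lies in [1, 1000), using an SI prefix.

4.54 mA

= 4.54e-3 A; 1e-3 is milli.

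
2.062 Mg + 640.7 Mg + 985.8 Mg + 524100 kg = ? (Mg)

In Mg:
  2.062 Mg → 2.062
  640.7 Mg → 640.7
  985.8 Mg → 985.8
  524100 kg = 524100 × 10⁻³ Mg = 524.1
Sum: 2.062 + 640.7 + 985.8 + 524.1 = 2152.662

2152.662 Mg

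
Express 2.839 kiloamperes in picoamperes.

2839000000000000 picoamperes

kilo = 10^3, pico = 10^-12; factor is 10^15.
2.839 × 10^15 = 2839000000000000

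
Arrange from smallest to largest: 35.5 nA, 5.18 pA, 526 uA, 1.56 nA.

5.18 pA < 1.56 nA < 35.5 nA < 526 uA

35.5 nA = 0.0000000355 A
5.18 pA = 0.00000000000518 A
526 uA = 0.000526 A
1.56 nA = 0.00000000156 A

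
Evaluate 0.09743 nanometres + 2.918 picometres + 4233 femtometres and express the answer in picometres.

In picometres:
  0.09743 nanometres = 0.09743 × 10^3 picometres = 97.43
  2.918 picometres → 2.918
  4233 femtometres = 4233 × 10^-3 picometres = 4.233
Sum: 97.43 + 2.918 + 4.233 = 104.581

104.581 picometres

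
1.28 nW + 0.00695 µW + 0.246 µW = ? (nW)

254.23 nW

In nW:
  1.28 nW → 1.28
  0.00695 µW = 0.00695e3 nW = 6.95
  0.246 µW = 0.246e3 nW = 246
Sum: 1.28 + 6.95 + 246 = 254.23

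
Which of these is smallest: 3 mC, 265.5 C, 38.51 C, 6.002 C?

3 mC

3 mC = 0.003 C
265.5 C = 265.5 C
38.51 C = 38.51 C
6.002 C = 6.002 C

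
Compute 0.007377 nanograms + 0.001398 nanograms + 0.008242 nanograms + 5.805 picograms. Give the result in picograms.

22.822 picograms

In picograms:
  0.007377 nanograms = 0.007377e3 picograms = 7.377
  0.001398 nanograms = 0.001398e3 picograms = 1.398
  0.008242 nanograms = 0.008242e3 picograms = 8.242
  5.805 picograms → 5.805
Sum: 7.377 + 1.398 + 8.242 + 5.805 = 22.822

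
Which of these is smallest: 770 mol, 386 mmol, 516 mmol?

770 mol = 770 mol
386 mmol = 0.386 mol
516 mmol = 0.516 mol

386 mmol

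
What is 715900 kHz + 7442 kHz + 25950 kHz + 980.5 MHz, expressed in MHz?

1729.792 MHz

In MHz:
  715900 kHz = 715900 × 10^-3 MHz = 715.9
  7442 kHz = 7442 × 10^-3 MHz = 7.442
  25950 kHz = 25950 × 10^-3 MHz = 25.95
  980.5 MHz → 980.5
Sum: 715.9 + 7.442 + 25.95 + 980.5 = 1729.792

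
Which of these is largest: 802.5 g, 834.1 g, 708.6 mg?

834.1 g

802.5 g = 802.5 g
834.1 g = 834.1 g
708.6 mg = 0.7086 g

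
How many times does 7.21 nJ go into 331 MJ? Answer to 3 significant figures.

45900000000000000

(331e6) / (7.21e-9) = 45.91e15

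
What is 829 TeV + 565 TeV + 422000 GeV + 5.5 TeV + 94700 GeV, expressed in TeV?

1916.2 TeV

In TeV:
  829 TeV → 829
  565 TeV → 565
  422000 GeV = 422000 × 10^-3 TeV = 422
  5.5 TeV → 5.5
  94700 GeV = 94700 × 10^-3 TeV = 94.7
Sum: 829 + 565 + 422 + 5.5 + 94.7 = 1916.2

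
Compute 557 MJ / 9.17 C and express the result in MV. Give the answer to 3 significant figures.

60.7 MV

(557 × 10^6) / (9.17) = 60.742 × 10^6 V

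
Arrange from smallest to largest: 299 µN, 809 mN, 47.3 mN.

299 µN < 47.3 mN < 809 mN

299 µN = 0.000299 N
809 mN = 0.809 N
47.3 mN = 0.0473 N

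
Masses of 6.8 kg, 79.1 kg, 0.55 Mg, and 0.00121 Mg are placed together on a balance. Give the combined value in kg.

In kg:
  6.8 kg → 6.8
  79.1 kg → 79.1
  0.55 Mg = 0.55 × 10³ kg = 550
  0.00121 Mg = 0.00121 × 10³ kg = 1.21
Sum: 6.8 + 79.1 + 550 + 1.21 = 637.11

637.11 kg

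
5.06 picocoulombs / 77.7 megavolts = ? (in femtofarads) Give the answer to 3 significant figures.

0.0000651 femtofarads

(5.06 × 10⁻¹²) / (77.7 × 10⁶) = 0.065122 × 10⁻¹⁸ F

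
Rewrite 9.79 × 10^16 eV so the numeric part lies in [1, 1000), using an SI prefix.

97.9 PeV

= 97.9 × 10^15 eV; 10^15 is peta.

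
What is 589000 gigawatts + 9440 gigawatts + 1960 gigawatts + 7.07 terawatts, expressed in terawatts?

In terawatts:
  589000 gigawatts = 589000e-3 terawatts = 589
  9440 gigawatts = 9440e-3 terawatts = 9.44
  1960 gigawatts = 1960e-3 terawatts = 1.96
  7.07 terawatts → 7.07
Sum: 589 + 9.44 + 1.96 + 7.07 = 607.47

607.47 terawatts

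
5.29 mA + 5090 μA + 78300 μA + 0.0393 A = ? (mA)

In mA:
  5.29 mA → 5.29
  5090 μA = 5090 × 10⁻³ mA = 5.09
  78300 μA = 78300 × 10⁻³ mA = 78.3
  0.0393 A = 0.0393 × 10³ mA = 39.3
Sum: 5.29 + 5.09 + 78.3 + 39.3 = 127.98

127.98 mA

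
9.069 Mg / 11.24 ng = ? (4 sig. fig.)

(9.069 × 10^6) / (11.24 × 10^-9) = 0.80685 × 10^15

806900000000000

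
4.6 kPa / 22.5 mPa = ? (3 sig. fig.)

204000

(4.6 × 10³) / (22.5 × 10⁻³) = 0.2044 × 10⁶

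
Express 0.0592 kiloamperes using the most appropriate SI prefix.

59.2 amperes

= 59.2 amperes; mantissa already in [1, 1000).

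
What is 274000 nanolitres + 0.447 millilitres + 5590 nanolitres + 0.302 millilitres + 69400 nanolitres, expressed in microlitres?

In microlitres:
  274000 nanolitres = 274000 × 10⁻³ microlitres = 274
  0.447 millilitres = 0.447 × 10³ microlitres = 447
  5590 nanolitres = 5590 × 10⁻³ microlitres = 5.59
  0.302 millilitres = 0.302 × 10³ microlitres = 302
  69400 nanolitres = 69400 × 10⁻³ microlitres = 69.4
Sum: 274 + 447 + 5.59 + 302 + 69.4 = 1097.99

1097.99 microlitres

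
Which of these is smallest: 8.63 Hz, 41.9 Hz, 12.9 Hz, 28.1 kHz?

8.63 Hz

8.63 Hz = 8.63 Hz
41.9 Hz = 41.9 Hz
12.9 Hz = 12.9 Hz
28.1 kHz = 28100 Hz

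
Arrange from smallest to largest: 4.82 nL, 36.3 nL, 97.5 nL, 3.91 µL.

4.82 nL = 0.00000000482 L
36.3 nL = 0.0000000363 L
97.5 nL = 0.0000000975 L
3.91 µL = 0.00000391 L

4.82 nL < 36.3 nL < 97.5 nL < 3.91 µL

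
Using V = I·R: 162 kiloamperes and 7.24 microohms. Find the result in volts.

162e3 × 7.24e-6 = 1172.88e-3 V

1.17288 volts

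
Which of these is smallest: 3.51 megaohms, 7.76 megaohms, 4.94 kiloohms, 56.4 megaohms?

4.94 kiloohms

3.51 megaohms = 3510000 ohms
7.76 megaohms = 7760000 ohms
4.94 kiloohms = 4940 ohms
56.4 megaohms = 56400000 ohms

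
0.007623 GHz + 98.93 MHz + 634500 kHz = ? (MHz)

741.053 MHz

In MHz:
  0.007623 GHz = 0.007623e3 MHz = 7.623
  98.93 MHz → 98.93
  634500 kHz = 634500e-3 MHz = 634.5
Sum: 7.623 + 98.93 + 634.5 = 741.053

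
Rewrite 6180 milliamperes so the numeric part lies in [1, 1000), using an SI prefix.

6.18 amperes

= 6.18 amperes; mantissa already in [1, 1000).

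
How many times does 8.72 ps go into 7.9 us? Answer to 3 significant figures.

(7.9 × 10⁻⁶) / (8.72 × 10⁻¹²) = 0.906 × 10⁶

906000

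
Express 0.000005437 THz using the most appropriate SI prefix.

= 5.437 × 10^6 Hz; 10^6 is mega.

5.437 MHz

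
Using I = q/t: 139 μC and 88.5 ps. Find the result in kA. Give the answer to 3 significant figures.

1570 kA

(139 × 10⁻⁶) / (88.5 × 10⁻¹²) = 1.5706 × 10⁶ A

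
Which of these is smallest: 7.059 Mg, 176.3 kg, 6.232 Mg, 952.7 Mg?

7.059 Mg = 7059000 g
176.3 kg = 176300 g
6.232 Mg = 6232000 g
952.7 Mg = 952700000 g

176.3 kg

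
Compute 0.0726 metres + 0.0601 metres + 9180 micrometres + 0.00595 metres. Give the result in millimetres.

147.83 millimetres

In millimetres:
  0.0726 metres = 0.0726e3 millimetres = 72.6
  0.0601 metres = 0.0601e3 millimetres = 60.1
  9180 micrometres = 9180e-3 millimetres = 9.18
  0.00595 metres = 0.00595e3 millimetres = 5.95
Sum: 72.6 + 60.1 + 9.18 + 5.95 = 147.83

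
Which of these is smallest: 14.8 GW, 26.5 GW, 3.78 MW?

14.8 GW = 14800000000 W
26.5 GW = 26500000000 W
3.78 MW = 3780000 W

3.78 MW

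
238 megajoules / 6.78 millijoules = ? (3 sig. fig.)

35100000000

(238 × 10⁶) / (6.78 × 10⁻³) = 35.1 × 10⁹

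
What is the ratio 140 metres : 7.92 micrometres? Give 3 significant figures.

(140) / (7.92e-6) = 17.68e6

17700000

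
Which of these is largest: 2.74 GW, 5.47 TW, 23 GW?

2.74 GW = 2740000000 W
5.47 TW = 5470000000000 W
23 GW = 23000000000 W

5.47 TW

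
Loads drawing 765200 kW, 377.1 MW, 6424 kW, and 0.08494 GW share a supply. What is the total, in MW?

1233.664 MW

In MW:
  765200 kW = 765200 × 10^-3 MW = 765.2
  377.1 MW → 377.1
  6424 kW = 6424 × 10^-3 MW = 6.424
  0.08494 GW = 0.08494 × 10^3 MW = 84.94
Sum: 765.2 + 377.1 + 6.424 + 84.94 = 1233.664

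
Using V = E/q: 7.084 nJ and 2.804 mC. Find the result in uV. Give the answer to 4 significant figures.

(7.084e-9) / (2.804e-3) = 2.52639e-6 V

2.526 uV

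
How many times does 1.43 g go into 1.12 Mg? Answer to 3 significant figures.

783000

(1.12e6) / (1.43) = 0.7832e6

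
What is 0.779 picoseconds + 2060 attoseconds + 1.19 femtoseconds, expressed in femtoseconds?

In femtoseconds:
  0.779 picoseconds = 0.779e3 femtoseconds = 779
  2060 attoseconds = 2060e-3 femtoseconds = 2.06
  1.19 femtoseconds → 1.19
Sum: 779 + 2.06 + 1.19 = 782.25

782.25 femtoseconds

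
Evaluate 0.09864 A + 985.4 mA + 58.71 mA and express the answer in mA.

In mA:
  0.09864 A = 0.09864 × 10³ mA = 98.64
  985.4 mA → 985.4
  58.71 mA → 58.71
Sum: 98.64 + 985.4 + 58.71 = 1142.75

1142.75 mA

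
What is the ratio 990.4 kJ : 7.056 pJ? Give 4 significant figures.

140400000000000000

(990.4e3) / (7.056e-12) = 140.36e15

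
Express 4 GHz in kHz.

4000000 kHz

giga = 1e9, kilo = 1e3; factor is 1e6.
4 × 1e6 = 4000000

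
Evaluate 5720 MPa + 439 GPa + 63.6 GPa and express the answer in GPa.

In GPa:
  5720 MPa = 5720e-3 GPa = 5.72
  439 GPa → 439
  63.6 GPa → 63.6
Sum: 5.72 + 439 + 63.6 = 508.32

508.32 GPa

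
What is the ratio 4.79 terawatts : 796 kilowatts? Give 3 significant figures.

(4.79 × 10¹²) / (796 × 10³) = 0.006018 × 10⁹

6020000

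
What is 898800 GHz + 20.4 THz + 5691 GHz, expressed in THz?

In THz:
  898800 GHz = 898800e-3 THz = 898.8
  20.4 THz → 20.4
  5691 GHz = 5691e-3 THz = 5.691
Sum: 898.8 + 20.4 + 5.691 = 924.891

924.891 THz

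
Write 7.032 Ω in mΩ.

(no prefix) = 10^0, milli = 10^-3; factor is 10^3.
7.032 × 10^3 = 7032

7032 mΩ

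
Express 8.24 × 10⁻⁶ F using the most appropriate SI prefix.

= 8.24 × 10⁻⁶ F; 10⁻⁶ is micro.

8.24 uF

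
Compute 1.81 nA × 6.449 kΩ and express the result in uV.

11.67269 uV

1.81 × 10^-9 × 6.449 × 10^3 = 11.67269 × 10^-6 V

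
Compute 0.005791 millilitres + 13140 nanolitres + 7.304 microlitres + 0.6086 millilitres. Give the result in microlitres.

634.835 microlitres

In microlitres:
  0.005791 millilitres = 0.005791 × 10^3 microlitres = 5.791
  13140 nanolitres = 13140 × 10^-3 microlitres = 13.14
  7.304 microlitres → 7.304
  0.6086 millilitres = 0.6086 × 10^3 microlitres = 608.6
Sum: 5.791 + 13.14 + 7.304 + 608.6 = 634.835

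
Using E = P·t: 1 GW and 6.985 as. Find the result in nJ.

6.985 nJ

1 × 10^9 × 6.985 × 10^-18 = 6.985 × 10^-9 J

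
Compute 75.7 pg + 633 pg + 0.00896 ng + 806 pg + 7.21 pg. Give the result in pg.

1530.87 pg

In pg:
  75.7 pg → 75.7
  633 pg → 633
  0.00896 ng = 0.00896e3 pg = 8.96
  806 pg → 806
  7.21 pg → 7.21
Sum: 75.7 + 633 + 8.96 + 806 + 7.21 = 1530.87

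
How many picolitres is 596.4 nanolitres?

nano = 10⁻⁹, pico = 10⁻¹²; factor is 10³.
596.4 × 10³ = 596400

596400 picolitres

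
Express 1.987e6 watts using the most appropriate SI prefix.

= 1.987e6 watts; 1e6 is mega.

1.987 megawatts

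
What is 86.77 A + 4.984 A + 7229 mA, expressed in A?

98.983 A

In A:
  86.77 A → 86.77
  4.984 A → 4.984
  7229 mA = 7229e-3 A = 7.229
Sum: 86.77 + 4.984 + 7.229 = 98.983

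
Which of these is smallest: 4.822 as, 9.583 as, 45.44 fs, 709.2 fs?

4.822 as = 0.000000000000000004822 s
9.583 as = 0.000000000000000009583 s
45.44 fs = 0.00000000000004544 s
709.2 fs = 0.0000000000007092 s

4.822 as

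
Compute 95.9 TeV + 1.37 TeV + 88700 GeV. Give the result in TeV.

In TeV:
  95.9 TeV → 95.9
  1.37 TeV → 1.37
  88700 GeV = 88700e-3 TeV = 88.7
Sum: 95.9 + 1.37 + 88.7 = 185.97

185.97 TeV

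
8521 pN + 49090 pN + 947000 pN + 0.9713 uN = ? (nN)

1975.911 nN

In nN:
  8521 pN = 8521 × 10^-3 nN = 8.521
  49090 pN = 49090 × 10^-3 nN = 49.09
  947000 pN = 947000 × 10^-3 nN = 947
  0.9713 uN = 0.9713 × 10^3 nN = 971.3
Sum: 8.521 + 49.09 + 947 + 971.3 = 1975.911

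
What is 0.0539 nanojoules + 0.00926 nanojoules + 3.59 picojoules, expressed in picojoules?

In picojoules:
  0.0539 nanojoules = 0.0539e3 picojoules = 53.9
  0.00926 nanojoules = 0.00926e3 picojoules = 9.26
  3.59 picojoules → 3.59
Sum: 53.9 + 9.26 + 3.59 = 66.75

66.75 picojoules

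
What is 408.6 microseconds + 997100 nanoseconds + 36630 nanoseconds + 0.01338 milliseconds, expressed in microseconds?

1455.71 microseconds

In microseconds:
  408.6 microseconds → 408.6
  997100 nanoseconds = 997100 × 10⁻³ microseconds = 997.1
  36630 nanoseconds = 36630 × 10⁻³ microseconds = 36.63
  0.01338 milliseconds = 0.01338 × 10³ microseconds = 13.38
Sum: 408.6 + 997.1 + 36.63 + 13.38 = 1455.71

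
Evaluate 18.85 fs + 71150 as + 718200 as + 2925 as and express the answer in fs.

In fs:
  18.85 fs → 18.85
  71150 as = 71150 × 10⁻³ fs = 71.15
  718200 as = 718200 × 10⁻³ fs = 718.2
  2925 as = 2925 × 10⁻³ fs = 2.925
Sum: 18.85 + 71.15 + 718.2 + 2.925 = 811.125

811.125 fs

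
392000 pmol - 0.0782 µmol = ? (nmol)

In nmol:
  392000 pmol = 392000 × 10^-3 nmol = 392
  0.0782 µmol = 0.0782 × 10^3 nmol = 78.2
Difference: 392 - 78.2 = 313.8

313.8 nmol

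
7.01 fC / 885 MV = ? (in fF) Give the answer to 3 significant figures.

(7.01 × 10^-15) / (885 × 10^6) = 0.0079209 × 10^-21 F

0.00000000792 fF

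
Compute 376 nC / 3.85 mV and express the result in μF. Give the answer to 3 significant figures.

97.7 μF

(376 × 10^-9) / (3.85 × 10^-3) = 97.662 × 10^-6 F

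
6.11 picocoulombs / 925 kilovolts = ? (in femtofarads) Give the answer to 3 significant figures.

(6.11e-12) / (925e3) = 0.0066054e-15 F

0.00661 femtofarads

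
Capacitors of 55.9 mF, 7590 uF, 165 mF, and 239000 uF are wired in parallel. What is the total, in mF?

In mF:
  55.9 mF → 55.9
  7590 uF = 7590e-3 mF = 7.59
  165 mF → 165
  239000 uF = 239000e-3 mF = 239
Sum: 55.9 + 7.59 + 165 + 239 = 467.49

467.49 mF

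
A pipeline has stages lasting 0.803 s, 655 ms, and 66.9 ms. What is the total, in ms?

In ms:
  0.803 s = 0.803 × 10^3 ms = 803
  655 ms → 655
  66.9 ms → 66.9
Sum: 803 + 655 + 66.9 = 1524.9

1524.9 ms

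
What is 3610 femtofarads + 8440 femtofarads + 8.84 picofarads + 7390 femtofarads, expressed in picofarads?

In picofarads:
  3610 femtofarads = 3610e-3 picofarads = 3.61
  8440 femtofarads = 8440e-3 picofarads = 8.44
  8.84 picofarads → 8.84
  7390 femtofarads = 7390e-3 picofarads = 7.39
Sum: 3.61 + 8.44 + 8.84 + 7.39 = 28.28

28.28 picofarads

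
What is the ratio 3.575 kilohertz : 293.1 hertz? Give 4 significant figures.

(3.575 × 10^3) / (293.1) = 0.012197 × 10^3

12.20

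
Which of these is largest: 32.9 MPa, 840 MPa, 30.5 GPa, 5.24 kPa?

30.5 GPa

32.9 MPa = 32900000 Pa
840 MPa = 840000000 Pa
30.5 GPa = 30500000000 Pa
5.24 kPa = 5240 Pa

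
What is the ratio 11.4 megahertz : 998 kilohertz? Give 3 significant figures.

(11.4e6) / (998e3) = 0.01142e3

11.4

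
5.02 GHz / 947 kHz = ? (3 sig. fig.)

(5.02 × 10⁹) / (947 × 10³) = 0.005301 × 10⁶

5300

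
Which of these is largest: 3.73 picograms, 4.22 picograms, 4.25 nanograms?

4.25 nanograms

3.73 picograms = 0.00000000000373 grams
4.22 picograms = 0.00000000000422 grams
4.25 nanograms = 0.00000000425 grams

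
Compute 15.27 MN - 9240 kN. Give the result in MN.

6.03 MN

In MN:
  15.27 MN → 15.27
  9240 kN = 9240 × 10⁻³ MN = 9.24
Difference: 15.27 - 9.24 = 6.03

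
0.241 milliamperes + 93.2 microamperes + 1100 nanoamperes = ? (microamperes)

In microamperes:
  0.241 milliamperes = 0.241e3 microamperes = 241
  93.2 microamperes → 93.2
  1100 nanoamperes = 1100e-3 microamperes = 1.1
Sum: 241 + 93.2 + 1.1 = 335.3

335.3 microamperes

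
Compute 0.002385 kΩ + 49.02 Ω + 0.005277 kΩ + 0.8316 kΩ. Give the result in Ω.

888.282 Ω

In Ω:
  0.002385 kΩ = 0.002385e3 Ω = 2.385
  49.02 Ω → 49.02
  0.005277 kΩ = 0.005277e3 Ω = 5.277
  0.8316 kΩ = 0.8316e3 Ω = 831.6
Sum: 2.385 + 49.02 + 5.277 + 831.6 = 888.282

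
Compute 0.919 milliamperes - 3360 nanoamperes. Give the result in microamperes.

In microamperes:
  0.919 milliamperes = 0.919 × 10^3 microamperes = 919
  3360 nanoamperes = 3360 × 10^-3 microamperes = 3.36
Difference: 919 - 3.36 = 915.64

915.64 microamperes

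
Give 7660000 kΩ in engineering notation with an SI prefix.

7.66 GΩ

= 7.66 × 10⁹ Ω; 10⁹ is giga.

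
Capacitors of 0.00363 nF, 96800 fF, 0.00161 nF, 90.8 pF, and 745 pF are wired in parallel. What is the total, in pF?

In pF:
  0.00363 nF = 0.00363 × 10³ pF = 3.63
  96800 fF = 96800 × 10⁻³ pF = 96.8
  0.00161 nF = 0.00161 × 10³ pF = 1.61
  90.8 pF → 90.8
  745 pF → 745
Sum: 3.63 + 96.8 + 1.61 + 90.8 + 745 = 937.84

937.84 pF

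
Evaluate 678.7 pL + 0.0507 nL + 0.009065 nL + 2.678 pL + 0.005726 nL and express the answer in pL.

746.869 pL

In pL:
  678.7 pL → 678.7
  0.0507 nL = 0.0507 × 10^3 pL = 50.7
  0.009065 nL = 0.009065 × 10^3 pL = 9.065
  2.678 pL → 2.678
  0.005726 nL = 0.005726 × 10^3 pL = 5.726
Sum: 678.7 + 50.7 + 9.065 + 2.678 + 5.726 = 746.869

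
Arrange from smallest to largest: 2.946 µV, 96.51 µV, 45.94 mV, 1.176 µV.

2.946 µV = 0.000002946 V
96.51 µV = 0.00009651 V
45.94 mV = 0.04594 V
1.176 µV = 0.000001176 V

1.176 µV < 2.946 µV < 96.51 µV < 45.94 mV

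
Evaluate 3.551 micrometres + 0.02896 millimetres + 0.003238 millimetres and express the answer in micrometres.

In micrometres:
  3.551 micrometres → 3.551
  0.02896 millimetres = 0.02896e3 micrometres = 28.96
  0.003238 millimetres = 0.003238e3 micrometres = 3.238
Sum: 3.551 + 28.96 + 3.238 = 35.749

35.749 micrometres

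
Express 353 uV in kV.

0.000000353 kV

micro = 1e-6, kilo = 1e3; factor is 1e-9.
353 × 1e-9 = 0.000000353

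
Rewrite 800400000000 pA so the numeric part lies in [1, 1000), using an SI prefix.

800.4 mA

= 800.4 × 10⁻³ A; 10⁻³ is milli.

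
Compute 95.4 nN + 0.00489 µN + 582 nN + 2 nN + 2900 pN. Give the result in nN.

In nN:
  95.4 nN → 95.4
  0.00489 µN = 0.00489 × 10^3 nN = 4.89
  582 nN → 582
  2 nN → 2
  2900 pN = 2900 × 10^-3 nN = 2.9
Sum: 95.4 + 4.89 + 582 + 2 + 2.9 = 687.19

687.19 nN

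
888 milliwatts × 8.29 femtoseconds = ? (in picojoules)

0.00736152 picojoules

888 × 10⁻³ × 8.29 × 10⁻¹⁵ = 7361.52 × 10⁻¹⁸ J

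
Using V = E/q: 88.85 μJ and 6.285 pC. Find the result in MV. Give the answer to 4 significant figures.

14.14 MV

(88.85 × 10^-6) / (6.285 × 10^-12) = 14.1368 × 10^6 V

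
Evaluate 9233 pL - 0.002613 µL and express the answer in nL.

In nL:
  9233 pL = 9233e-3 nL = 9.233
  0.002613 µL = 0.002613e3 nL = 2.613
Difference: 9.233 - 2.613 = 6.62

6.62 nL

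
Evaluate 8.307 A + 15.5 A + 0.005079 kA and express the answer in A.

In A:
  8.307 A → 8.307
  15.5 A → 15.5
  0.005079 kA = 0.005079 × 10³ A = 5.079
Sum: 8.307 + 15.5 + 5.079 = 28.886

28.886 A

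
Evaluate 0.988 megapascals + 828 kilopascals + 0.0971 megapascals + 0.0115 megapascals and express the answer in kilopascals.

1924.6 kilopascals

In kilopascals:
  0.988 megapascals = 0.988 × 10³ kilopascals = 988
  828 kilopascals → 828
  0.0971 megapascals = 0.0971 × 10³ kilopascals = 97.1
  0.0115 megapascals = 0.0115 × 10³ kilopascals = 11.5
Sum: 988 + 828 + 97.1 + 11.5 = 1924.6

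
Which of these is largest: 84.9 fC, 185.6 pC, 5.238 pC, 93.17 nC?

84.9 fC = 0.0000000000000849 C
185.6 pC = 0.0000000001856 C
5.238 pC = 0.000000000005238 C
93.17 nC = 0.00000009317 C

93.17 nC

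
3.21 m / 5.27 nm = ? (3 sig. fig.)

609000000

(3.21) / (5.27e-9) = 0.6091e9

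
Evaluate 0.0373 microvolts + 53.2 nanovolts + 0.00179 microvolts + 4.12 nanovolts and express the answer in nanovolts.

96.41 nanovolts

In nanovolts:
  0.0373 microvolts = 0.0373 × 10³ nanovolts = 37.3
  53.2 nanovolts → 53.2
  0.00179 microvolts = 0.00179 × 10³ nanovolts = 1.79
  4.12 nanovolts → 4.12
Sum: 37.3 + 53.2 + 1.79 + 4.12 = 96.41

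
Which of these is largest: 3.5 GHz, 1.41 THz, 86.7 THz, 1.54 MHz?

3.5 GHz = 3500000000 Hz
1.41 THz = 1410000000000 Hz
86.7 THz = 86700000000000 Hz
1.54 MHz = 1540000 Hz

86.7 THz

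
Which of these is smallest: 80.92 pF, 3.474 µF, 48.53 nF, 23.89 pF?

23.89 pF

80.92 pF = 0.00000000008092 F
3.474 µF = 0.000003474 F
48.53 nF = 0.00000004853 F
23.89 pF = 0.00000000002389 F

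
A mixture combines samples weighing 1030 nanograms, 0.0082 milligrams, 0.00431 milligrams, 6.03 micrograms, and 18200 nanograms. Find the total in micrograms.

37.77 micrograms

In micrograms:
  1030 nanograms = 1030e-3 micrograms = 1.03
  0.0082 milligrams = 0.0082e3 micrograms = 8.2
  0.00431 milligrams = 0.00431e3 micrograms = 4.31
  6.03 micrograms → 6.03
  18200 nanograms = 18200e-3 micrograms = 18.2
Sum: 1.03 + 8.2 + 4.31 + 6.03 + 18.2 = 37.77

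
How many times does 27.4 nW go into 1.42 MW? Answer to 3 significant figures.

51800000000000

(1.42 × 10^6) / (27.4 × 10^-9) = 0.05182 × 10^15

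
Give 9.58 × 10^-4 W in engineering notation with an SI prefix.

958 μW

= 958 × 10^-6 W; 10^-6 is micro.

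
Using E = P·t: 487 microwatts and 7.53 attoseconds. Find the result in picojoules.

0.00000000366711 picojoules

487 × 10^-6 × 7.53 × 10^-18 = 3667.11 × 10^-24 J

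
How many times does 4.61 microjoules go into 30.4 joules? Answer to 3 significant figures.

6590000

(30.4) / (4.61e-6) = 6.594e6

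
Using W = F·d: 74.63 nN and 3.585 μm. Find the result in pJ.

74.63e-9 × 3.585e-6 = 267.54855e-15 J

0.26754855 pJ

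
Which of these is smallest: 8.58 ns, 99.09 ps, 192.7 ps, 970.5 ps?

8.58 ns = 0.00000000858 s
99.09 ps = 0.00000000009909 s
192.7 ps = 0.0000000001927 s
970.5 ps = 0.0000000009705 s

99.09 ps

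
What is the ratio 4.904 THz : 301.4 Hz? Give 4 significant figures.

(4.904 × 10^12) / (301.4) = 0.016271 × 10^12

16270000000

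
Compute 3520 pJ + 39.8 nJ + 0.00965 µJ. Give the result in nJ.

52.97 nJ

In nJ:
  3520 pJ = 3520 × 10^-3 nJ = 3.52
  39.8 nJ → 39.8
  0.00965 µJ = 0.00965 × 10^3 nJ = 9.65
Sum: 3.52 + 39.8 + 9.65 = 52.97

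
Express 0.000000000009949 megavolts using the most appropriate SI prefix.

9.949 microvolts

= 9.949 × 10⁻⁶ volts; 10⁻⁶ is micro.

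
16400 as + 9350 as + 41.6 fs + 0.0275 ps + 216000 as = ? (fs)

310.85 fs

In fs:
  16400 as = 16400 × 10^-3 fs = 16.4
  9350 as = 9350 × 10^-3 fs = 9.35
  41.6 fs → 41.6
  0.0275 ps = 0.0275 × 10^3 fs = 27.5
  216000 as = 216000 × 10^-3 fs = 216
Sum: 16.4 + 9.35 + 41.6 + 27.5 + 216 = 310.85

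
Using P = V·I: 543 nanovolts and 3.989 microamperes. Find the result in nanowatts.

543e-9 × 3.989e-6 = 2166.027e-15 W

0.002166027 nanowatts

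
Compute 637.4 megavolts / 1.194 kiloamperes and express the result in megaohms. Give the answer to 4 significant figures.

0.5338 megaohms

(637.4 × 10^6) / (1.194 × 10^3) = 533.836 × 10^3 Ω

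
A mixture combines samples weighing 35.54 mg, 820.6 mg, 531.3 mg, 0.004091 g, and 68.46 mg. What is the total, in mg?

In mg:
  35.54 mg → 35.54
  820.6 mg → 820.6
  531.3 mg → 531.3
  0.004091 g = 0.004091e3 mg = 4.091
  68.46 mg → 68.46
Sum: 35.54 + 820.6 + 531.3 + 4.091 + 68.46 = 1459.991

1459.991 mg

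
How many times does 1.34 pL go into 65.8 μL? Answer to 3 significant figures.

49100000

(65.8e-6) / (1.34e-12) = 49.1e6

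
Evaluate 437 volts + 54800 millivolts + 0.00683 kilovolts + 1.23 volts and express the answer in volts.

499.86 volts

In volts:
  437 volts → 437
  54800 millivolts = 54800e-3 volts = 54.8
  0.00683 kilovolts = 0.00683e3 volts = 6.83
  1.23 volts → 1.23
Sum: 437 + 54.8 + 6.83 + 1.23 = 499.86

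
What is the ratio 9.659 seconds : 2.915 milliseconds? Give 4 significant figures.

3314

(9.659) / (2.915 × 10⁻³) = 3.3136 × 10³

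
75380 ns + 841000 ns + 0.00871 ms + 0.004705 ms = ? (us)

929.795 us

In us:
  75380 ns = 75380 × 10⁻³ us = 75.38
  841000 ns = 841000 × 10⁻³ us = 841
  0.00871 ms = 0.00871 × 10³ us = 8.71
  0.004705 ms = 0.004705 × 10³ us = 4.705
Sum: 75.38 + 841 + 8.71 + 4.705 = 929.795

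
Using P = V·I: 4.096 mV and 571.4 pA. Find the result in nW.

0.0023404544 nW

4.096e-3 × 571.4e-12 = 2340.4544e-15 W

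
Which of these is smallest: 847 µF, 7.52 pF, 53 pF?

847 µF = 0.000847 F
7.52 pF = 0.00000000000752 F
53 pF = 0.000000000053 F

7.52 pF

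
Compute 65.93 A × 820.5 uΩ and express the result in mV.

65.93 × 820.5 × 10⁻⁶ = 54095.565 × 10⁻⁶ V

54.095565 mV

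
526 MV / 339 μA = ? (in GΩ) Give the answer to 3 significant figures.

(526e6) / (339e-6) = 1.5516e12 Ω

1550 GΩ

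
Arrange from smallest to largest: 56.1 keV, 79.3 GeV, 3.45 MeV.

56.1 keV < 3.45 MeV < 79.3 GeV

56.1 keV = 56100 eV
79.3 GeV = 79300000000 eV
3.45 MeV = 3450000 eV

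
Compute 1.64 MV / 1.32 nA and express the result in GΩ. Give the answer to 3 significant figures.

(1.64 × 10^6) / (1.32 × 10^-9) = 1.2424 × 10^15 Ω

1240000 GΩ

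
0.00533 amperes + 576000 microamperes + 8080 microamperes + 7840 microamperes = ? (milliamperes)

597.25 milliamperes

In milliamperes:
  0.00533 amperes = 0.00533 × 10³ milliamperes = 5.33
  576000 microamperes = 576000 × 10⁻³ milliamperes = 576
  8080 microamperes = 8080 × 10⁻³ milliamperes = 8.08
  7840 microamperes = 7840 × 10⁻³ milliamperes = 7.84
Sum: 5.33 + 576 + 8.08 + 7.84 = 597.25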